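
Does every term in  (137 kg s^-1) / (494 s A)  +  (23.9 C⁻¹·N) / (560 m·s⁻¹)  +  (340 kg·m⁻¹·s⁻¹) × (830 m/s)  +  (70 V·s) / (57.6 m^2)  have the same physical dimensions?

In SI base units:
  (137 kg s^-1) / (494 s A):  [kg·s⁻¹] / [s·A] = kg·s⁻²·A⁻¹
  (23.9 C⁻¹·N) / (560 m·s⁻¹):  [kg·m·s⁻³·A⁻¹] / [m·s⁻¹] = kg·s⁻²·A⁻¹
  (340 kg·m⁻¹·s⁻¹) × (830 m/s):  [kg·m⁻¹·s⁻¹] · [m·s⁻¹] = kg·s⁻²
  (70 V·s) / (57.6 m^2):  [kg·m²·s⁻²·A⁻¹] / [m²] = kg·s⁻²·A⁻¹
The terms do not share a single dimension (kg·s⁻² vs kg·s⁻²·A⁻¹).

No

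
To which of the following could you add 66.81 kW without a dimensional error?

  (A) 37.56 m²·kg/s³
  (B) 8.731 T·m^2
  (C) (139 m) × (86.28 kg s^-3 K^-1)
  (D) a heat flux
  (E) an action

Reference: W = J·s⁻¹ = kg·m²·s⁻³.
Each option:
  (A) kg·m²·s⁻³  ← same
  (B) T·m² = Wb·m⁻²·m² = kg·m²·s⁻²·A⁻¹
  (C) [m] · [kg·s⁻³·K⁻¹] = kg·m·s⁻³·K⁻¹
  (D) [heat flux] = kg·s⁻³
  (E) [action] = kg·m²·s⁻¹
Only (A) matches kg·m²·s⁻³.

(A)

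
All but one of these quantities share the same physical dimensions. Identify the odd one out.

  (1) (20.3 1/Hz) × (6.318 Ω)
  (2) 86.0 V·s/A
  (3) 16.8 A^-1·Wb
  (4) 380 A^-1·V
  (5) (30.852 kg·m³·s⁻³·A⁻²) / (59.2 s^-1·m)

(4)

In SI base units:
  (1) [s] · [kg·m²·s⁻³·A⁻²] = kg·m²·s⁻²·A⁻²
  (2) V·s·A⁻¹ = J·C⁻¹·s·A⁻¹ = kg·m²·s⁻²·A⁻²
  (3) Wb·A⁻¹ = V·s·A⁻¹ = kg·m²·s⁻²·A⁻²
  (4) V·A⁻¹ = J·C⁻¹·A⁻¹ = kg·m²·s⁻³·A⁻²
  (5) [kg·m³·s⁻³·A⁻²] / [m·s⁻¹] = kg·m²·s⁻²·A⁻²
All reduce to kg·m²·s⁻²·A⁻² except (4), which is kg·m²·s⁻³·A⁻².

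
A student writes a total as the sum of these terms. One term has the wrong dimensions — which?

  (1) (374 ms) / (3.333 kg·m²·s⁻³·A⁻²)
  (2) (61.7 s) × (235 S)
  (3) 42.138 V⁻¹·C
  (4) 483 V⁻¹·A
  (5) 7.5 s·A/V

(4)

Expand each in SI base units:
  (1) [s] / [kg·m²·s⁻³·A⁻²] = kg⁻¹·m⁻²·s⁴·A²
  (2) [s] · [kg⁻¹·m⁻²·s³·A²] = kg⁻¹·m⁻²·s⁴·A²
  (3) C·V⁻¹ = s·A·(J·C⁻¹)⁻¹ = kg⁻¹·m⁻²·s⁴·A²
  (4) A·V⁻¹ = A·(J·C⁻¹)⁻¹ = kg⁻¹·m⁻²·s³·A²
  (5) A·s·V⁻¹ = A·s·(J·C⁻¹)⁻¹ = kg⁻¹·m⁻²·s⁴·A²
All reduce to kg⁻¹·m⁻²·s⁴·A² except (4), which is kg⁻¹·m⁻²·s³·A².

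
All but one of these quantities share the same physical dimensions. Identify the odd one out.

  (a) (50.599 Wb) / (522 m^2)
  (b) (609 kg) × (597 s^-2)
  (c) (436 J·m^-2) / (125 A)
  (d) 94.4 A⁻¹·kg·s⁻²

Reduce each to base SI dimensions:
  (a) [kg·m²·s⁻²·A⁻¹] / [m²] = kg·s⁻²·A⁻¹
  (b) [kg] · [s⁻²] = kg·s⁻²
  (c) [kg·s⁻²] / [A] = kg·s⁻²·A⁻¹
  (d) kg·s⁻²·A⁻¹
All reduce to kg·s⁻²·A⁻¹ except (b), which is kg·s⁻².

(b)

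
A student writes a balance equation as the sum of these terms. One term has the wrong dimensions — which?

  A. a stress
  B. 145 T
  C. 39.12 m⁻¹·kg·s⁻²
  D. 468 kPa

B.

Work out the base dimensions of each:
  A. [stress] = kg·m⁻¹·s⁻²
  B. T = Wb·m⁻² = kg·s⁻²·A⁻¹
  C. kg·m⁻¹·s⁻²
  D. Pa = N·m⁻² = kg·m⁻¹·s⁻²
All reduce to kg·m⁻¹·s⁻² except B., which is kg·s⁻²·A⁻¹.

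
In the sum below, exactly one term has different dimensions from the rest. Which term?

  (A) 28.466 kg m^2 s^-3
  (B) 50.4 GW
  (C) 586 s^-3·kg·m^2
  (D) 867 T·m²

Dimensions:
  (A) kg·m²·s⁻³
  (B) W = J·s⁻¹ = kg·m²·s⁻³
  (C) kg·m²·s⁻³
  (D) T·m² = Wb·m⁻²·m² = kg·m²·s⁻²·A⁻¹
All reduce to kg·m²·s⁻³ except (D), which is kg·m²·s⁻²·A⁻¹.

(D)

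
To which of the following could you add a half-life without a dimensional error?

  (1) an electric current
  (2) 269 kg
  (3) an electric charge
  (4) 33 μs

(4)

Reference: [half-life] = s.
Each option:
  (1) [electric current] = A
  (2) kg
  (3) [electric charge] = s·A
  (4) s  ← same
Only (4) matches s.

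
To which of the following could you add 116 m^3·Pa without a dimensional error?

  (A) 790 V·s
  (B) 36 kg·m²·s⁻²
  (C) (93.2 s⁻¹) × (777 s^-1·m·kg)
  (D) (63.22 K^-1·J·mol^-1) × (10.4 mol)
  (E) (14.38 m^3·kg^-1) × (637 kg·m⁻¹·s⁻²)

Reference: Pa·m³ = N·m⁻²·m³ = kg·m²·s⁻².
Each option:
  (A) V·s = J·C⁻¹·s = kg·m²·s⁻²·A⁻¹
  (B) kg·m²·s⁻²  ← same
  (C) [s⁻¹] · [kg·m·s⁻¹] = kg·m·s⁻²
  (D) [kg·m²·s⁻²·K⁻¹·mol⁻¹] · [mol] = kg·m²·s⁻²·K⁻¹
  (E) [kg⁻¹·m³] · [kg·m⁻¹·s⁻²] = m²·s⁻²
Only (B) matches kg·m²·s⁻².

(B)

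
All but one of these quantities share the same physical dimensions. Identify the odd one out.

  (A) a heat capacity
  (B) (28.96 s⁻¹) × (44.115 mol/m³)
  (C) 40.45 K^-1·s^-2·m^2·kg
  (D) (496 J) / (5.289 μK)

(B)

Expand each in SI base units:
  (A) [heat capacity] = kg·m²·s⁻²·K⁻¹
  (B) [s⁻¹] · [m⁻³·mol] = m⁻³·s⁻¹·mol
  (C) kg·m²·s⁻²·K⁻¹
  (D) [kg·m²·s⁻²] / [K] = kg·m²·s⁻²·K⁻¹
All reduce to kg·m²·s⁻²·K⁻¹ except (B), which is m⁻³·s⁻¹·mol.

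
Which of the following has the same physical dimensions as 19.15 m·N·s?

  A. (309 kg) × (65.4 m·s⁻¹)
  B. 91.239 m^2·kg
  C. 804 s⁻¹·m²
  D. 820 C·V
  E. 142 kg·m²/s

E.

Reference: N·m·s = kg·m·s⁻²·m·s = kg·m²·s⁻¹.
Each option:
  A. [kg] · [m·s⁻¹] = kg·m·s⁻¹
  B. kg·m²
  C. m²·s⁻¹
  D. C·V = s·A·J·C⁻¹ = kg·m²·s⁻²
  E. kg·m²·s⁻¹  ← same
Only E. matches kg·m²·s⁻¹.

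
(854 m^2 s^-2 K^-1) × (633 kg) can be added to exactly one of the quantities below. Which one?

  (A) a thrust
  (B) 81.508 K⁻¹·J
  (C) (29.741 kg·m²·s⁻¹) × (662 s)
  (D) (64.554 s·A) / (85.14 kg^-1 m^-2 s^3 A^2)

(B)

Reference: [m²·s⁻²·K⁻¹] · [kg] = kg·m²·s⁻²·K⁻¹.
Each option:
  (A) [thrust] = kg·m·s⁻²
  (B) J·K⁻¹ = N·m·K⁻¹ = kg·m²·s⁻²·K⁻¹  ← same
  (C) [kg·m²·s⁻¹] · [s] = kg·m²
  (D) [s·A] / [kg⁻¹·m⁻²·s³·A²] = kg·m²·s⁻²·A⁻¹
Only (B) matches kg·m²·s⁻²·K⁻¹.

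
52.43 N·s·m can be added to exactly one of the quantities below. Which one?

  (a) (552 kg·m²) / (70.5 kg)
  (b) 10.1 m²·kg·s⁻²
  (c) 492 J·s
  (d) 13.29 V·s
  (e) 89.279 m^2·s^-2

Reference: N·m·s = kg·m·s⁻²·m·s = kg·m²·s⁻¹.
Each option:
  (a) [kg·m²] / [kg] = m²
  (b) kg·m²·s⁻²
  (c) J·s = N·m·s = kg·m²·s⁻¹  ← same
  (d) V·s = J·C⁻¹·s = kg·m²·s⁻²·A⁻¹
  (e) m²·s⁻²
Only (c) matches kg·m²·s⁻¹.

(c)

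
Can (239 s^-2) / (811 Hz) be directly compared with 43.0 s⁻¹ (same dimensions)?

Yes

Dimensions:
  (239 s^-2) / (811 Hz):  [s⁻²] / [s⁻¹] = s⁻¹
  43.0 s⁻¹:  s⁻¹
Both are s⁻¹, so they have the same dimensions and can be added.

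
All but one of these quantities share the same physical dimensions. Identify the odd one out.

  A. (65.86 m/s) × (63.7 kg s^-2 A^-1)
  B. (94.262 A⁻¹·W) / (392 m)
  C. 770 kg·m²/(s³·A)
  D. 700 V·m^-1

C.

Reduce each to base SI dimensions:
  A. [m·s⁻¹] · [kg·s⁻²·A⁻¹] = kg·m·s⁻³·A⁻¹
  B. [kg·m²·s⁻³·A⁻¹] / [m] = kg·m·s⁻³·A⁻¹
  C. kg·m²·s⁻³·A⁻¹
  D. V·m⁻¹ = J·C⁻¹·m⁻¹ = kg·m·s⁻³·A⁻¹
All reduce to kg·m·s⁻³·A⁻¹ except C., which is kg·m²·s⁻³·A⁻¹.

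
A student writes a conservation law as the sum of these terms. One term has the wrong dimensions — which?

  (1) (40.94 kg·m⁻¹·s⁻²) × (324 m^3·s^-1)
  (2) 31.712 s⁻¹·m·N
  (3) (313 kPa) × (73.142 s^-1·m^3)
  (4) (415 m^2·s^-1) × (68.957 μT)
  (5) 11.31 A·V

Dimensions:
  (1) [kg·m⁻¹·s⁻²] · [m³·s⁻¹] = kg·m²·s⁻³
  (2) N·m·s⁻¹ = kg·m·s⁻²·m·s⁻¹ = kg·m²·s⁻³
  (3) [kg·m⁻¹·s⁻²] · [m³·s⁻¹] = kg·m²·s⁻³
  (4) [m²·s⁻¹] · [kg·s⁻²·A⁻¹] = kg·m²·s⁻³·A⁻¹
  (5) V·A = J·C⁻¹·A = kg·m²·s⁻³
All reduce to kg·m²·s⁻³ except (4), which is kg·m²·s⁻³·A⁻¹.

(4)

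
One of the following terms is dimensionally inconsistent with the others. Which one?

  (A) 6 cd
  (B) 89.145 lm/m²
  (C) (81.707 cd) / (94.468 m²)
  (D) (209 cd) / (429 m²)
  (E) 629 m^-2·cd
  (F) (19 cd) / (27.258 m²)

(A)

Dimensions:
  (A) cd
  (B) lm·m⁻² = cd·m⁻² = m⁻²·cd
  (C) [cd] / [m²] = m⁻²·cd
  (D) [cd] / [m²] = m⁻²·cd
  (E) cd·m⁻² = m⁻²·cd
  (F) [cd] / [m²] = m⁻²·cd
All reduce to m⁻²·cd except (A), which is cd.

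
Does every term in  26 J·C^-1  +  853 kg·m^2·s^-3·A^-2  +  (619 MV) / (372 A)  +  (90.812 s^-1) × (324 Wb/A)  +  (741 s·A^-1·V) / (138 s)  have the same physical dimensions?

No

In SI base units:
  26 J·C^-1:  J·C⁻¹ = N·m·(s·A)⁻¹ = kg·m²·s⁻³·A⁻¹
  853 kg·m^2·s^-3·A^-2:  kg·m²·s⁻³·A⁻²
  (619 MV) / (372 A):  [kg·m²·s⁻³·A⁻¹] / [A] = kg·m²·s⁻³·A⁻²
  (90.812 s^-1) × (324 Wb/A):  [s⁻¹] · [kg·m²·s⁻²·A⁻²] = kg·m²·s⁻³·A⁻²
  (741 s·A^-1·V) / (138 s):  [kg·m²·s⁻²·A⁻²] / [s] = kg·m²·s⁻³·A⁻²
The terms do not share a single dimension (kg·m²·s⁻³·A⁻² vs kg·m²·s⁻³·A⁻¹).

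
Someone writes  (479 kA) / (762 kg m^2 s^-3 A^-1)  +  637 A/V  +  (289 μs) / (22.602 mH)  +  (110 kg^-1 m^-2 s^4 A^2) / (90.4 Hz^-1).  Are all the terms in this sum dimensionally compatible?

In SI base units:
  (479 kA) / (762 kg m^2 s^-3 A^-1):  [A] / [kg·m²·s⁻³·A⁻¹] = kg⁻¹·m⁻²·s³·A²
  637 A/V:  A·V⁻¹ = A·(J·C⁻¹)⁻¹ = kg⁻¹·m⁻²·s³·A²
  (289 μs) / (22.602 mH):  [s] / [kg·m²·s⁻²·A⁻²] = kg⁻¹·m⁻²·s³·A²
  (110 kg^-1 m^-2 s^4 A^2) / (90.4 Hz^-1):  [kg⁻¹·m⁻²·s⁴·A²] / [s] = kg⁻¹·m⁻²·s³·A²
Every term reduces to kg⁻¹·m⁻²·s³·A².

Yes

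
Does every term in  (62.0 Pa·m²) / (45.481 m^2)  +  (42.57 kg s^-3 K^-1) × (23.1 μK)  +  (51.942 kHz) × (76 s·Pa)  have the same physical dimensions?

No

Expand each in SI base units:
  (62.0 Pa·m²) / (45.481 m^2):  [kg·m·s⁻²] / [m²] = kg·m⁻¹·s⁻²
  (42.57 kg s^-3 K^-1) × (23.1 μK):  [kg·s⁻³·K⁻¹] · [K] = kg·s⁻³
  (51.942 kHz) × (76 s·Pa):  [s⁻¹] · [kg·m⁻¹·s⁻¹] = kg·m⁻¹·s⁻²
The terms do not share a single dimension (kg·m⁻¹·s⁻² vs kg·s⁻³).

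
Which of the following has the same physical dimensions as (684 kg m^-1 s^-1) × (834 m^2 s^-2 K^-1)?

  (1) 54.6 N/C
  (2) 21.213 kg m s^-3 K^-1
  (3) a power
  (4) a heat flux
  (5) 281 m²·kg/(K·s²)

Reference: [kg·m⁻¹·s⁻¹] · [m²·s⁻²·K⁻¹] = kg·m·s⁻³·K⁻¹.
Each option:
  (1) N·C⁻¹ = kg·m·s⁻²·(s·A)⁻¹ = kg·m·s⁻³·A⁻¹
  (2) kg·m·s⁻³·K⁻¹  ← same
  (3) [power] = kg·m²·s⁻³
  (4) [heat flux] = kg·s⁻³
  (5) kg·m²·s⁻²·K⁻¹
Only (2) matches kg·m·s⁻³·K⁻¹.

(2)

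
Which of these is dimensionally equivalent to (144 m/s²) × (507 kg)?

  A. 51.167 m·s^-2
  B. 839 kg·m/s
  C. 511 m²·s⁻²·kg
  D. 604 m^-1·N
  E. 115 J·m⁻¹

E.

Reference: [m·s⁻²] · [kg] = kg·m·s⁻².
Each option:
  A. m·s⁻²
  B. kg·m·s⁻¹
  C. kg·m²·s⁻²
  D. N·m⁻¹ = kg·m·s⁻²·m⁻¹ = kg·s⁻²
  E. J·m⁻¹ = N·m·m⁻¹ = kg·m·s⁻²  ← same
Only E. matches kg·m·s⁻².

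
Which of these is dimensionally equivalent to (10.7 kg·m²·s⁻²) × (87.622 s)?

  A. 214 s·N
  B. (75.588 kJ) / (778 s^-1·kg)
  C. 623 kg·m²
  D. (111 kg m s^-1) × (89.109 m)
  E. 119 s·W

Reference: [kg·m²·s⁻²] · [s] = kg·m²·s⁻¹.
Each option:
  A. N·s = kg·m·s⁻²·s = kg·m·s⁻¹
  B. [kg·m²·s⁻²] / [kg·s⁻¹] = m²·s⁻¹
  C. kg·m²
  D. [kg·m·s⁻¹] · [m] = kg·m²·s⁻¹  ← same
  E. W·s = J·s⁻¹·s = kg·m²·s⁻²
Only D. matches kg·m²·s⁻¹.

D.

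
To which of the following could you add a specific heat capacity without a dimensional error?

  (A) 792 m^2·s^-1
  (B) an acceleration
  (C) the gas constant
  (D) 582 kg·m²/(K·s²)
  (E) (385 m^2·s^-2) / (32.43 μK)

Reference: [specific heat capacity] = m²·s⁻²·K⁻¹.
Each option:
  (A) m²·s⁻¹
  (B) [acceleration] = m·s⁻²
  (C) [gas constant] = kg·m²·s⁻²·K⁻¹·mol⁻¹
  (D) kg·m²·s⁻²·K⁻¹
  (E) [m²·s⁻²] / [K] = m²·s⁻²·K⁻¹  ← same
Only (E) matches m²·s⁻²·K⁻¹.

(E)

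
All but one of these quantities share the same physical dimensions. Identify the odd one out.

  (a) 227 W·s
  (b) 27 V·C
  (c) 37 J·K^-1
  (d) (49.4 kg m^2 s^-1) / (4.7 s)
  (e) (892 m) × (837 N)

Work out the base dimensions of each:
  (a) W·s = J·s⁻¹·s = kg·m²·s⁻²
  (b) C·V = s·A·J·C⁻¹ = kg·m²·s⁻²
  (c) J·K⁻¹ = N·m·K⁻¹ = kg·m²·s⁻²·K⁻¹
  (d) [kg·m²·s⁻¹] / [s] = kg·m²·s⁻²
  (e) [m] · [kg·m·s⁻²] = kg·m²·s⁻²
All reduce to kg·m²·s⁻² except (c), which is kg·m²·s⁻²·K⁻¹.

(c)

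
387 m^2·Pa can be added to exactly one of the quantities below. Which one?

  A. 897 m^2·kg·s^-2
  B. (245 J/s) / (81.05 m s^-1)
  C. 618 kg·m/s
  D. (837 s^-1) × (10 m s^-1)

Reference: Pa·m² = N·m⁻²·m² = kg·m·s⁻².
Each option:
  A. kg·m²·s⁻²
  B. [kg·m²·s⁻³] / [m·s⁻¹] = kg·m·s⁻²  ← same
  C. kg·m·s⁻¹
  D. [s⁻¹] · [m·s⁻¹] = m·s⁻²
Only B. matches kg·m·s⁻².

B.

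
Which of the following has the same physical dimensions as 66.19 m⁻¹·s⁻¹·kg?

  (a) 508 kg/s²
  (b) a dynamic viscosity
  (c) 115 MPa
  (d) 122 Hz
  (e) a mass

Reference: kg·m⁻¹·s⁻¹.
Each option:
  (a) kg·s⁻²
  (b) [dynamic viscosity] = kg·m⁻¹·s⁻¹  ← same
  (c) Pa = N·m⁻² = kg·m⁻¹·s⁻²
  (d) Hz = s⁻¹
  (e) [mass] = kg
Only (b) matches kg·m⁻¹·s⁻¹.

(b)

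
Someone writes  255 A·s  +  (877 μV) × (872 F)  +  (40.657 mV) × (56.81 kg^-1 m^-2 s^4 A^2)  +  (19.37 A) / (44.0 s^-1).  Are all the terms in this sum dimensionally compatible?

In SI base units:
  255 A·s:  A·s = s·A
  (877 μV) × (872 F):  [kg·m²·s⁻³·A⁻¹] · [kg⁻¹·m⁻²·s⁴·A²] = s·A
  (40.657 mV) × (56.81 kg^-1 m^-2 s^4 A^2):  [kg·m²·s⁻³·A⁻¹] · [kg⁻¹·m⁻²·s⁴·A²] = s·A
  (19.37 A) / (44.0 s^-1):  [A] / [s⁻¹] = s·A
Every term reduces to s·A.

Yes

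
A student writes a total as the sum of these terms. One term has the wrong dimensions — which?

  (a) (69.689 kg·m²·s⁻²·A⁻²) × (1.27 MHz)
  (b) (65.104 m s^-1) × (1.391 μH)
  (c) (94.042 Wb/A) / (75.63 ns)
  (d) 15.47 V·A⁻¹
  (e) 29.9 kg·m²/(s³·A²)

Work out the base dimensions of each:
  (a) [kg·m²·s⁻²·A⁻²] · [s⁻¹] = kg·m²·s⁻³·A⁻²
  (b) [m·s⁻¹] · [kg·m²·s⁻²·A⁻²] = kg·m³·s⁻³·A⁻²
  (c) [kg·m²·s⁻²·A⁻²] / [s] = kg·m²·s⁻³·A⁻²
  (d) V·A⁻¹ = J·C⁻¹·A⁻¹ = kg·m²·s⁻³·A⁻²
  (e) kg·m²·s⁻³·A⁻²
All reduce to kg·m²·s⁻³·A⁻² except (b), which is kg·m³·s⁻³·A⁻².

(b)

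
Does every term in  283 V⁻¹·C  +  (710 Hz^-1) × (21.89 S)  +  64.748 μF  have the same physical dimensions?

Yes

Reduce each to base SI dimensions:
  283 V⁻¹·C:  C·V⁻¹ = s·A·(J·C⁻¹)⁻¹ = kg⁻¹·m⁻²·s⁴·A²
  (710 Hz^-1) × (21.89 S):  [s] · [kg⁻¹·m⁻²·s³·A²] = kg⁻¹·m⁻²·s⁴·A²
  64.748 μF:  F = C·V⁻¹ = kg⁻¹·m⁻²·s⁴·A²
Every term reduces to kg⁻¹·m⁻²·s⁴·A².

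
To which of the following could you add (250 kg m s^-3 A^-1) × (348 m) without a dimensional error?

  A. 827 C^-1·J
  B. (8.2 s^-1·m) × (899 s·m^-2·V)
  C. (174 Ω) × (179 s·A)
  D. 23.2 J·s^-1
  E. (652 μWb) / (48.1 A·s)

Reference: [kg·m·s⁻³·A⁻¹] · [m] = kg·m²·s⁻³·A⁻¹.
Each option:
  A. J·C⁻¹ = N·m·(s·A)⁻¹ = kg·m²·s⁻³·A⁻¹  ← same
  B. [m·s⁻¹] · [kg·s⁻²·A⁻¹] = kg·m·s⁻³·A⁻¹
  C. [kg·m²·s⁻³·A⁻²] · [s·A] = kg·m²·s⁻²·A⁻¹
  D. J·s⁻¹ = N·m·s⁻¹ = kg·m²·s⁻³
  E. [kg·m²·s⁻²·A⁻¹] / [s·A] = kg·m²·s⁻³·A⁻²
Only A. matches kg·m²·s⁻³·A⁻¹.

A.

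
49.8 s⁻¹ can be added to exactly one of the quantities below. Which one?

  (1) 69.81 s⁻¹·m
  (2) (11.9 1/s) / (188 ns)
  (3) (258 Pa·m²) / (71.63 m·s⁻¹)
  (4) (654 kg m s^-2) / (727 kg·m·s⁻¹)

(4)

Reference: s⁻¹.
Each option:
  (1) m·s⁻¹
  (2) [s⁻¹] / [s] = s⁻²
  (3) [kg·m·s⁻²] / [m·s⁻¹] = kg·s⁻¹
  (4) [kg·m·s⁻²] / [kg·m·s⁻¹] = s⁻¹  ← same
Only (4) matches s⁻¹.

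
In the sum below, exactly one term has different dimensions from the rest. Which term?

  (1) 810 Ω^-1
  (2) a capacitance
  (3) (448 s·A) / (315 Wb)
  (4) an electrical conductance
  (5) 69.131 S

In SI base units:
  (1) Ω⁻¹ = (V·A⁻¹)⁻¹ = kg⁻¹·m⁻²·s³·A²
  (2) [capacitance] = kg⁻¹·m⁻²·s⁴·A²
  (3) [s·A] / [kg·m²·s⁻²·A⁻¹] = kg⁻¹·m⁻²·s³·A²
  (4) [electrical conductance] = kg⁻¹·m⁻²·s³·A²
  (5) S = Ω⁻¹ = kg⁻¹·m⁻²·s³·A²
All reduce to kg⁻¹·m⁻²·s³·A² except (2), which is kg⁻¹·m⁻²·s⁴·A².

(2)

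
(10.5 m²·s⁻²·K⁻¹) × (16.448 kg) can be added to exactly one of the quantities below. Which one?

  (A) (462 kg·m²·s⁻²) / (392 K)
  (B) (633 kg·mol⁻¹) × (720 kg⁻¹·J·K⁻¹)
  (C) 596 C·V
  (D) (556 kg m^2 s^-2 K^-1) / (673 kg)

Reference: [m²·s⁻²·K⁻¹] · [kg] = kg·m²·s⁻²·K⁻¹.
Each option:
  (A) [kg·m²·s⁻²] / [K] = kg·m²·s⁻²·K⁻¹  ← same
  (B) [kg·mol⁻¹] · [m²·s⁻²·K⁻¹] = kg·m²·s⁻²·K⁻¹·mol⁻¹
  (C) C·V = s·A·J·C⁻¹ = kg·m²·s⁻²
  (D) [kg·m²·s⁻²·K⁻¹] / [kg] = m²·s⁻²·K⁻¹
Only (A) matches kg·m²·s⁻²·K⁻¹.

(A)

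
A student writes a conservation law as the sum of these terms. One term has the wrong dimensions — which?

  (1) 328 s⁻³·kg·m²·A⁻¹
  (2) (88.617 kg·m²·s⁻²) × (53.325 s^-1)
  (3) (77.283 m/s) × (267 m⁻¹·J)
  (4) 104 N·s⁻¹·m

Dimensions:
  (1) kg·m²·s⁻³·A⁻¹
  (2) [kg·m²·s⁻²] · [s⁻¹] = kg·m²·s⁻³
  (3) [m·s⁻¹] · [kg·m·s⁻²] = kg·m²·s⁻³
  (4) N·m·s⁻¹ = kg·m·s⁻²·m·s⁻¹ = kg·m²·s⁻³
All reduce to kg·m²·s⁻³ except (1), which is kg·m²·s⁻³·A⁻¹.

(1)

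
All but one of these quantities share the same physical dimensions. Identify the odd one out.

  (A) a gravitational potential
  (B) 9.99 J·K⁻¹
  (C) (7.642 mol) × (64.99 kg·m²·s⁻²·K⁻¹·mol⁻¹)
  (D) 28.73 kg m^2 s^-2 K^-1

(A)

Expand each in SI base units:
  (A) [gravitational potential] = m²·s⁻²
  (B) J·K⁻¹ = N·m·K⁻¹ = kg·m²·s⁻²·K⁻¹
  (C) [mol] · [kg·m²·s⁻²·K⁻¹·mol⁻¹] = kg·m²·s⁻²·K⁻¹
  (D) kg·m²·s⁻²·K⁻¹
All reduce to kg·m²·s⁻²·K⁻¹ except (A), which is m²·s⁻².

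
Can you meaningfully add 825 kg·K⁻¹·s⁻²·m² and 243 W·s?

No

Work out the base dimensions of each:
  825 kg·K⁻¹·s⁻²·m²:  kg·m²·s⁻²·K⁻¹
  243 W·s:  W·s = J·s⁻¹·s = kg·m²·s⁻²
kg·m²·s⁻²·K⁻¹ ≠ kg·m²·s⁻², so they cannot be added.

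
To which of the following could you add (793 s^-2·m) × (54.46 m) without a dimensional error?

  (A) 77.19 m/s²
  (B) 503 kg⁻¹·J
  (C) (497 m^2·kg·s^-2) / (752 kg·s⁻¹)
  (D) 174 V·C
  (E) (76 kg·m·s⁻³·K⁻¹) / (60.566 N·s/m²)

(B)

Reference: [m·s⁻²] · [m] = m²·s⁻².
Each option:
  (A) m·s⁻²
  (B) J·kg⁻¹ = N·m·kg⁻¹ = m²·s⁻²  ← same
  (C) [kg·m²·s⁻²] / [kg·s⁻¹] = m²·s⁻¹
  (D) C·V = s·A·J·C⁻¹ = kg·m²·s⁻²
  (E) [kg·m·s⁻³·K⁻¹] / [kg·m⁻¹·s⁻¹] = m²·s⁻²·K⁻¹
Only (B) matches m²·s⁻².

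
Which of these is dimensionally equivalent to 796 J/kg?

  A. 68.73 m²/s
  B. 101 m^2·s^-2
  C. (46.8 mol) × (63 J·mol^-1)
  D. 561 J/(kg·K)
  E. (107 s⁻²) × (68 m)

B.

Reference: J·kg⁻¹ = N·m·kg⁻¹ = m²·s⁻².
Each option:
  A. m²·s⁻¹
  B. m²·s⁻²  ← same
  C. [mol] · [kg·m²·s⁻²·mol⁻¹] = kg·m²·s⁻²
  D. J·kg⁻¹·K⁻¹ = N·m·kg⁻¹·K⁻¹ = m²·s⁻²·K⁻¹
  E. [s⁻²] · [m] = m·s⁻²
Only B. matches m²·s⁻².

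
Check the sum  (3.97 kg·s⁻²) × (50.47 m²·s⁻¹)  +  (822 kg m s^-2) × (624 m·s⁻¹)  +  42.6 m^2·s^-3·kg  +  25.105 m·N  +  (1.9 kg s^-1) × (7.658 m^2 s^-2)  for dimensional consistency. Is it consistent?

No

In SI base units:
  (3.97 kg·s⁻²) × (50.47 m²·s⁻¹):  [kg·s⁻²] · [m²·s⁻¹] = kg·m²·s⁻³
  (822 kg m s^-2) × (624 m·s⁻¹):  [kg·m·s⁻²] · [m·s⁻¹] = kg·m²·s⁻³
  42.6 m^2·s^-3·kg:  kg·m²·s⁻³
  25.105 m·N:  N·m = kg·m·s⁻²·m = kg·m²·s⁻²
  (1.9 kg s^-1) × (7.658 m^2 s^-2):  [kg·s⁻¹] · [m²·s⁻²] = kg·m²·s⁻³
The terms do not share a single dimension (kg·m²·s⁻² vs kg·m²·s⁻³).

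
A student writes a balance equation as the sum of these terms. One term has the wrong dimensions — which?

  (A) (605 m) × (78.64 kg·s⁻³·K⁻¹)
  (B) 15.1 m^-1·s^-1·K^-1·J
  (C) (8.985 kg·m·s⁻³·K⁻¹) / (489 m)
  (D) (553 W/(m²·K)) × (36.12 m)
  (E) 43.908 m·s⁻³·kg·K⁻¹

(C)

Work out the base dimensions of each:
  (A) [m] · [kg·s⁻³·K⁻¹] = kg·m·s⁻³·K⁻¹
  (B) J·s⁻¹·m⁻¹·K⁻¹ = N·m·s⁻¹·m⁻¹·K⁻¹ = kg·m·s⁻³·K⁻¹
  (C) [kg·m·s⁻³·K⁻¹] / [m] = kg·s⁻³·K⁻¹
  (D) [kg·s⁻³·K⁻¹] · [m] = kg·m·s⁻³·K⁻¹
  (E) kg·m·s⁻³·K⁻¹
All reduce to kg·m·s⁻³·K⁻¹ except (C), which is kg·s⁻³·K⁻¹.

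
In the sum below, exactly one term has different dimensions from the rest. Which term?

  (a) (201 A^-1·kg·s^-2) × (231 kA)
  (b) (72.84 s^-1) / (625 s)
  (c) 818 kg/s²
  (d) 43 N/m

In SI base units:
  (a) [kg·s⁻²·A⁻¹] · [A] = kg·s⁻²
  (b) [s⁻¹] / [s] = s⁻²
  (c) kg·s⁻²
  (d) N·m⁻¹ = kg·m·s⁻²·m⁻¹ = kg·s⁻²
All reduce to kg·s⁻² except (b), which is s⁻².

(b)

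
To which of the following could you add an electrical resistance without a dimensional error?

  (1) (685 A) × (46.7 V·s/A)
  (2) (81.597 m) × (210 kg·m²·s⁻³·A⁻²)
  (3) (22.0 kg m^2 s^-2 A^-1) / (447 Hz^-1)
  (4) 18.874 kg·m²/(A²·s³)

(4)

Reference: [electrical resistance] = kg·m²·s⁻³·A⁻².
Each option:
  (1) [A] · [kg·m²·s⁻²·A⁻²] = kg·m²·s⁻²·A⁻¹
  (2) [m] · [kg·m²·s⁻³·A⁻²] = kg·m³·s⁻³·A⁻²
  (3) [kg·m²·s⁻²·A⁻¹] / [s] = kg·m²·s⁻³·A⁻¹
  (4) kg·m²·s⁻³·A⁻²  ← same
Only (4) matches kg·m²·s⁻³·A⁻².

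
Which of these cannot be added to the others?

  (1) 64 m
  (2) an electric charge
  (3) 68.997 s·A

(1)

Reduce each to base SI dimensions:
  (1) m
  (2) [electric charge] = s·A
  (3) A·s = s·A
All reduce to s·A except (1), which is m.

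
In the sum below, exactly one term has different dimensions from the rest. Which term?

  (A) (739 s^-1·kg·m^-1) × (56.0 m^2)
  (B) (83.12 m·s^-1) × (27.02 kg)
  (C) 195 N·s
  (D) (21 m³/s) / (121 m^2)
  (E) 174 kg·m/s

(D)

Reduce each to base SI dimensions:
  (A) [kg·m⁻¹·s⁻¹] · [m²] = kg·m·s⁻¹
  (B) [m·s⁻¹] · [kg] = kg·m·s⁻¹
  (C) N·s = kg·m·s⁻²·s = kg·m·s⁻¹
  (D) [m³·s⁻¹] / [m²] = m·s⁻¹
  (E) kg·m·s⁻¹
All reduce to kg·m·s⁻¹ except (D), which is m·s⁻¹.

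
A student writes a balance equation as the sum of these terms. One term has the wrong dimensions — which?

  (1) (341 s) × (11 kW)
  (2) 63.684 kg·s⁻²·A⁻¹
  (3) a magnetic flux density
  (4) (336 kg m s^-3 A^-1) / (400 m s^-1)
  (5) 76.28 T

(1)

In SI base units:
  (1) [s] · [kg·m²·s⁻³] = kg·m²·s⁻²
  (2) kg·s⁻²·A⁻¹
  (3) [magnetic flux density] = kg·s⁻²·A⁻¹
  (4) [kg·m·s⁻³·A⁻¹] / [m·s⁻¹] = kg·s⁻²·A⁻¹
  (5) T = Wb·m⁻² = kg·s⁻²·A⁻¹
All reduce to kg·s⁻²·A⁻¹ except (1), which is kg·m²·s⁻².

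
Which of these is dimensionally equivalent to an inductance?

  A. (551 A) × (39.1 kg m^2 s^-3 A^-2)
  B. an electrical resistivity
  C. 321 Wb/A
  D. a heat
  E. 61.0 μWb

Reference: [inductance] = kg·m²·s⁻²·A⁻².
Each option:
  A. [A] · [kg·m²·s⁻³·A⁻²] = kg·m²·s⁻³·A⁻¹
  B. [electrical resistivity] = kg·m³·s⁻³·A⁻²
  C. Wb·A⁻¹ = V·s·A⁻¹ = kg·m²·s⁻²·A⁻²  ← same
  D. [heat] = kg·m²·s⁻²
  E. Wb = V·s = kg·m²·s⁻²·A⁻¹
Only C. matches kg·m²·s⁻²·A⁻².

C.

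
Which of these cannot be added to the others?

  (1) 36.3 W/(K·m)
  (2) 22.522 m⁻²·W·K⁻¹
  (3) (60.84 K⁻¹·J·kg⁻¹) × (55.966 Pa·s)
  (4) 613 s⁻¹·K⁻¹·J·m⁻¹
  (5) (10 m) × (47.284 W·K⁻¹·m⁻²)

(2)

In SI base units:
  (1) W·m⁻¹·K⁻¹ = J·s⁻¹·m⁻¹·K⁻¹ = kg·m·s⁻³·K⁻¹
  (2) W·m⁻²·K⁻¹ = J·s⁻¹·m⁻²·K⁻¹ = kg·s⁻³·K⁻¹
  (3) [m²·s⁻²·K⁻¹] · [kg·m⁻¹·s⁻¹] = kg·m·s⁻³·K⁻¹
  (4) J·s⁻¹·m⁻¹·K⁻¹ = N·m·s⁻¹·m⁻¹·K⁻¹ = kg·m·s⁻³·K⁻¹
  (5) [m] · [kg·s⁻³·K⁻¹] = kg·m·s⁻³·K⁻¹
All reduce to kg·m·s⁻³·K⁻¹ except (2), which is kg·s⁻³·K⁻¹.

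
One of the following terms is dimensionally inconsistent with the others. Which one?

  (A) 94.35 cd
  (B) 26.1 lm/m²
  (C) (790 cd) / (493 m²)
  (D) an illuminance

Expand each in SI base units:
  (A) cd
  (B) lm·m⁻² = cd·m⁻² = m⁻²·cd
  (C) [cd] / [m²] = m⁻²·cd
  (D) [illuminance] = m⁻²·cd
All reduce to m⁻²·cd except (A), which is cd.

(A)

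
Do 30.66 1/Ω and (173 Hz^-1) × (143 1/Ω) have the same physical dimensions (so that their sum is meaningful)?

Dimensions:
  30.66 1/Ω:  Ω⁻¹ = (V·A⁻¹)⁻¹ = kg⁻¹·m⁻²·s³·A²
  (173 Hz^-1) × (143 1/Ω):  [s] · [kg⁻¹·m⁻²·s³·A²] = kg⁻¹·m⁻²·s⁴·A²
kg⁻¹·m⁻²·s³·A² ≠ kg⁻¹·m⁻²·s⁴·A², so they cannot be added.

No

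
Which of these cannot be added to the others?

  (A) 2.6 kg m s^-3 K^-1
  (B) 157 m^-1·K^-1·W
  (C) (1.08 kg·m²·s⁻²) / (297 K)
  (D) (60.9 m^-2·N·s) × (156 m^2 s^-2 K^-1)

Work out the base dimensions of each:
  (A) kg·m·s⁻³·K⁻¹
  (B) W·m⁻¹·K⁻¹ = J·s⁻¹·m⁻¹·K⁻¹ = kg·m·s⁻³·K⁻¹
  (C) [kg·m²·s⁻²] / [K] = kg·m²·s⁻²·K⁻¹
  (D) [kg·m⁻¹·s⁻¹] · [m²·s⁻²·K⁻¹] = kg·m·s⁻³·K⁻¹
All reduce to kg·m·s⁻³·K⁻¹ except (C), which is kg·m²·s⁻²·K⁻¹.

(C)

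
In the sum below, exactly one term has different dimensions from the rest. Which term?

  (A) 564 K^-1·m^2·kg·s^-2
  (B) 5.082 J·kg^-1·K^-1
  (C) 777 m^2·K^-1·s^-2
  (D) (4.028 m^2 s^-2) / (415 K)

Reduce each to base SI dimensions:
  (A) kg·m²·s⁻²·K⁻¹
  (B) J·kg⁻¹·K⁻¹ = N·m·kg⁻¹·K⁻¹ = m²·s⁻²·K⁻¹
  (C) m²·s⁻²·K⁻¹
  (D) [m²·s⁻²] / [K] = m²·s⁻²·K⁻¹
All reduce to m²·s⁻²·K⁻¹ except (A), which is kg·m²·s⁻²·K⁻¹.

(A)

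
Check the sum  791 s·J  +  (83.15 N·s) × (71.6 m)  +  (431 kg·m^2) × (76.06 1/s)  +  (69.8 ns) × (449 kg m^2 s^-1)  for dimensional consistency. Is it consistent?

No

Work out the base dimensions of each:
  791 s·J:  J·s = N·m·s = kg·m²·s⁻¹
  (83.15 N·s) × (71.6 m):  [kg·m·s⁻¹] · [m] = kg·m²·s⁻¹
  (431 kg·m^2) × (76.06 1/s):  [kg·m²] · [s⁻¹] = kg·m²·s⁻¹
  (69.8 ns) × (449 kg m^2 s^-1):  [s] · [kg·m²·s⁻¹] = kg·m²
The terms do not share a single dimension (kg·m² vs kg·m²·s⁻¹).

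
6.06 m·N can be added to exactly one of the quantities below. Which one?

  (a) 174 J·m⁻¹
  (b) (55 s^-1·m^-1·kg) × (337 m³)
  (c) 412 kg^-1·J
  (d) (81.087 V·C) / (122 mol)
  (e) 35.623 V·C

(e)

Reference: N·m = kg·m·s⁻²·m = kg·m²·s⁻².
Each option:
  (a) J·m⁻¹ = N·m·m⁻¹ = kg·m·s⁻²
  (b) [kg·m⁻¹·s⁻¹] · [m³] = kg·m²·s⁻¹
  (c) J·kg⁻¹ = N·m·kg⁻¹ = m²·s⁻²
  (d) [kg·m²·s⁻²] / [mol] = kg·m²·s⁻²·mol⁻¹
  (e) C·V = s·A·J·C⁻¹ = kg·m²·s⁻²  ← same
Only (e) matches kg·m²·s⁻².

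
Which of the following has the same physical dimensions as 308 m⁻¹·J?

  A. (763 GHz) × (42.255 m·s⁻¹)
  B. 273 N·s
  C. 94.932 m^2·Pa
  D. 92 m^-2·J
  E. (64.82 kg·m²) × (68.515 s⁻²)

Reference: J·m⁻¹ = N·m·m⁻¹ = kg·m·s⁻².
Each option:
  A. [s⁻¹] · [m·s⁻¹] = m·s⁻²
  B. N·s = kg·m·s⁻²·s = kg·m·s⁻¹
  C. Pa·m² = N·m⁻²·m² = kg·m·s⁻²  ← same
  D. J·m⁻² = N·m·m⁻² = kg·s⁻²
  E. [kg·m²] · [s⁻²] = kg·m²·s⁻²
Only C. matches kg·m·s⁻².

C.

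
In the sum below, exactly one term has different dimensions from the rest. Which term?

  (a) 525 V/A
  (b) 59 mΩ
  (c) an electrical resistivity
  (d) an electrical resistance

Work out the base dimensions of each:
  (a) V·A⁻¹ = J·C⁻¹·A⁻¹ = kg·m²·s⁻³·A⁻²
  (b) Ω = V·A⁻¹ = kg·m²·s⁻³·A⁻²
  (c) [electrical resistivity] = kg·m³·s⁻³·A⁻²
  (d) [electrical resistance] = kg·m²·s⁻³·A⁻²
All reduce to kg·m²·s⁻³·A⁻² except (c), which is kg·m³·s⁻³·A⁻².

(c)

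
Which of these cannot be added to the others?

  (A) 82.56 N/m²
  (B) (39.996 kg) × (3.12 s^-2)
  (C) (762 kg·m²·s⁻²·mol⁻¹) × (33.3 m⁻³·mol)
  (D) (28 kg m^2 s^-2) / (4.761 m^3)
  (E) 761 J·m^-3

Work out the base dimensions of each:
  (A) N·m⁻² = kg·m·s⁻²·m⁻² = kg·m⁻¹·s⁻²
  (B) [kg] · [s⁻²] = kg·s⁻²
  (C) [kg·m²·s⁻²·mol⁻¹] · [m⁻³·mol] = kg·m⁻¹·s⁻²
  (D) [kg·m²·s⁻²] / [m³] = kg·m⁻¹·s⁻²
  (E) J·m⁻³ = N·m·m⁻³ = kg·m⁻¹·s⁻²
All reduce to kg·m⁻¹·s⁻² except (B), which is kg·s⁻².

(B)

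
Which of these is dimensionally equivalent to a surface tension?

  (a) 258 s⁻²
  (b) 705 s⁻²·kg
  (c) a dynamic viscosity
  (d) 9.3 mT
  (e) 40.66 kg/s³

(b)

Reference: [surface tension] = kg·s⁻².
Each option:
  (a) s⁻²
  (b) kg·s⁻²  ← same
  (c) [dynamic viscosity] = kg·m⁻¹·s⁻¹
  (d) T = Wb·m⁻² = kg·s⁻²·A⁻¹
  (e) kg·s⁻³
Only (b) matches kg·s⁻².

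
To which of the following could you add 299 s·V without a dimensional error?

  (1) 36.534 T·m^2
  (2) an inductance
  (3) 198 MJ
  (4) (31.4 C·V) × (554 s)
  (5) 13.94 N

Reference: V·s = J·C⁻¹·s = kg·m²·s⁻²·A⁻¹.
Each option:
  (1) T·m² = Wb·m⁻²·m² = kg·m²·s⁻²·A⁻¹  ← same
  (2) [inductance] = kg·m²·s⁻²·A⁻²
  (3) J = N·m = kg·m²·s⁻²
  (4) [kg·m²·s⁻²] · [s] = kg·m²·s⁻¹
  (5) N = kg·m·s⁻²
Only (1) matches kg·m²·s⁻²·A⁻¹.

(1)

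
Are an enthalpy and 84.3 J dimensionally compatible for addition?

Expand each in SI base units:
  an enthalpy:  [enthalpy] = kg·m²·s⁻²
  84.3 J:  J = N·m = kg·m²·s⁻²
Both are kg·m²·s⁻², so they have the same dimensions and can be added.

Yes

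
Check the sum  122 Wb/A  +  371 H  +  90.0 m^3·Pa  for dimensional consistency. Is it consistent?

No

Reduce each to base SI dimensions:
  122 Wb/A:  Wb·A⁻¹ = V·s·A⁻¹ = kg·m²·s⁻²·A⁻²
  371 H:  H = V·s·A⁻¹ = kg·m²·s⁻²·A⁻²
  90.0 m^3·Pa:  Pa·m³ = N·m⁻²·m³ = kg·m²·s⁻²
The terms do not share a single dimension (kg·m²·s⁻² vs kg·m²·s⁻²·A⁻²).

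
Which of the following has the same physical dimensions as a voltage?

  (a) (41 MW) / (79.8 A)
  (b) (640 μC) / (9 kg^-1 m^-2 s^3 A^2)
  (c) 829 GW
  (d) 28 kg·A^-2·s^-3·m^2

Reference: [voltage] = kg·m²·s⁻³·A⁻¹.
Each option:
  (a) [kg·m²·s⁻³] / [A] = kg·m²·s⁻³·A⁻¹  ← same
  (b) [s·A] / [kg⁻¹·m⁻²·s³·A²] = kg·m²·s⁻²·A⁻¹
  (c) W = J·s⁻¹ = kg·m²·s⁻³
  (d) kg·m²·s⁻³·A⁻²
Only (a) matches kg·m²·s⁻³·A⁻¹.

(a)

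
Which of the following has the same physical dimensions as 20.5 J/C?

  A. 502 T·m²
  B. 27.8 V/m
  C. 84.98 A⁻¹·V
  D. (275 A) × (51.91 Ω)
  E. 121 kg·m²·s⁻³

D.

Reference: J·C⁻¹ = N·m·(s·A)⁻¹ = kg·m²·s⁻³·A⁻¹.
Each option:
  A. T·m² = Wb·m⁻²·m² = kg·m²·s⁻²·A⁻¹
  B. V·m⁻¹ = J·C⁻¹·m⁻¹ = kg·m·s⁻³·A⁻¹
  C. V·A⁻¹ = J·C⁻¹·A⁻¹ = kg·m²·s⁻³·A⁻²
  D. [A] · [kg·m²·s⁻³·A⁻²] = kg·m²·s⁻³·A⁻¹  ← same
  E. kg·m²·s⁻³
Only D. matches kg·m²·s⁻³·A⁻¹.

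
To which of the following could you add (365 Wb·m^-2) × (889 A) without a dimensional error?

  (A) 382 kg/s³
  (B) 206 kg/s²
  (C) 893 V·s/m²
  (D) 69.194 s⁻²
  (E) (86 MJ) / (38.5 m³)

Reference: [kg·s⁻²·A⁻¹] · [A] = kg·s⁻².
Each option:
  (A) kg·s⁻³
  (B) kg·s⁻²  ← same
  (C) V·s·m⁻² = J·C⁻¹·s·m⁻² = kg·s⁻²·A⁻¹
  (D) s⁻²
  (E) [kg·m²·s⁻²] / [m³] = kg·m⁻¹·s⁻²
Only (B) matches kg·s⁻².

(B)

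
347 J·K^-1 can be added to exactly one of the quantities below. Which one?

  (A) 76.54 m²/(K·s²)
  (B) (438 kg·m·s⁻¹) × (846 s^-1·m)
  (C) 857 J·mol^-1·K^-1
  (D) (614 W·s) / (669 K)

Reference: J·K⁻¹ = N·m·K⁻¹ = kg·m²·s⁻²·K⁻¹.
Each option:
  (A) m²·s⁻²·K⁻¹
  (B) [kg·m·s⁻¹] · [m·s⁻¹] = kg·m²·s⁻²
  (C) J·mol⁻¹·K⁻¹ = N·m·mol⁻¹·K⁻¹ = kg·m²·s⁻²·K⁻¹·mol⁻¹
  (D) [kg·m²·s⁻²] / [K] = kg·m²·s⁻²·K⁻¹  ← same
Only (D) matches kg·m²·s⁻²·K⁻¹.

(D)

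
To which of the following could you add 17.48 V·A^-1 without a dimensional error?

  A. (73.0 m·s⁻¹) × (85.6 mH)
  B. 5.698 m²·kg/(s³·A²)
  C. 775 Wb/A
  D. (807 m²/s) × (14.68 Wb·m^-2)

Reference: V·A⁻¹ = J·C⁻¹·A⁻¹ = kg·m²·s⁻³·A⁻².
Each option:
  A. [m·s⁻¹] · [kg·m²·s⁻²·A⁻²] = kg·m³·s⁻³·A⁻²
  B. kg·m²·s⁻³·A⁻²  ← same
  C. Wb·A⁻¹ = V·s·A⁻¹ = kg·m²·s⁻²·A⁻²
  D. [m²·s⁻¹] · [kg·s⁻²·A⁻¹] = kg·m²·s⁻³·A⁻¹
Only B. matches kg·m²·s⁻³·A⁻².

B.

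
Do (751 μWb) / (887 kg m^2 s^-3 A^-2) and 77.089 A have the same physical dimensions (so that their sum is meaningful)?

No

Reduce each to base SI dimensions:
  (751 μWb) / (887 kg m^2 s^-3 A^-2):  [kg·m²·s⁻²·A⁻¹] / [kg·m²·s⁻³·A⁻²] = s·A
  77.089 A:  A
s·A ≠ A, so they cannot be added.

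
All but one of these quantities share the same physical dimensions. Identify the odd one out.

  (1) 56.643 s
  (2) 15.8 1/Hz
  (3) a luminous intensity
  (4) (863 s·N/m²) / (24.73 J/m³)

(3)

Dimensions:
  (1) s
  (2) Hz⁻¹ = (s⁻¹)⁻¹ = s
  (3) [luminous intensity] = cd
  (4) [kg·m⁻¹·s⁻¹] / [kg·m⁻¹·s⁻²] = s
All reduce to s except (3), which is cd.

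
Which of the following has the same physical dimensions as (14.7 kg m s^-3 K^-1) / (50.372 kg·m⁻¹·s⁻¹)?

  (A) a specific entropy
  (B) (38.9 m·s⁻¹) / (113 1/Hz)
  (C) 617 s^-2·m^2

Reference: [kg·m·s⁻³·K⁻¹] / [kg·m⁻¹·s⁻¹] = m²·s⁻²·K⁻¹.
Each option:
  (A) [specific entropy] = m²·s⁻²·K⁻¹  ← same
  (B) [m·s⁻¹] / [s] = m·s⁻²
  (C) m²·s⁻²
Only (A) matches m²·s⁻²·K⁻¹.

(A)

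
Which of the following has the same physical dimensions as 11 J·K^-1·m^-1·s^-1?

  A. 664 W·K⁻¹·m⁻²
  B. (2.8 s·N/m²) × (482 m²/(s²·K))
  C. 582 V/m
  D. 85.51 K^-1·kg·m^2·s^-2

Reference: J·s⁻¹·m⁻¹·K⁻¹ = N·m·s⁻¹·m⁻¹·K⁻¹ = kg·m·s⁻³·K⁻¹.
Each option:
  A. W·m⁻²·K⁻¹ = J·s⁻¹·m⁻²·K⁻¹ = kg·s⁻³·K⁻¹
  B. [kg·m⁻¹·s⁻¹] · [m²·s⁻²·K⁻¹] = kg·m·s⁻³·K⁻¹  ← same
  C. V·m⁻¹ = J·C⁻¹·m⁻¹ = kg·m·s⁻³·A⁻¹
  D. kg·m²·s⁻²·K⁻¹
Only B. matches kg·m·s⁻³·K⁻¹.

B.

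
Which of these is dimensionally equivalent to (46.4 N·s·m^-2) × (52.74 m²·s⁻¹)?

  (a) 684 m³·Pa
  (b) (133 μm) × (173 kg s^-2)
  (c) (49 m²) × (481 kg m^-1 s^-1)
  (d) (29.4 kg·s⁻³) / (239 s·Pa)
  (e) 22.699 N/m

Reference: [kg·m⁻¹·s⁻¹] · [m²·s⁻¹] = kg·m·s⁻².
Each option:
  (a) Pa·m³ = N·m⁻²·m³ = kg·m²·s⁻²
  (b) [m] · [kg·s⁻²] = kg·m·s⁻²  ← same
  (c) [m²] · [kg·m⁻¹·s⁻¹] = kg·m·s⁻¹
  (d) [kg·s⁻³] / [kg·m⁻¹·s⁻¹] = m·s⁻²
  (e) N·m⁻¹ = kg·m·s⁻²·m⁻¹ = kg·s⁻²
Only (b) matches kg·m·s⁻².

(b)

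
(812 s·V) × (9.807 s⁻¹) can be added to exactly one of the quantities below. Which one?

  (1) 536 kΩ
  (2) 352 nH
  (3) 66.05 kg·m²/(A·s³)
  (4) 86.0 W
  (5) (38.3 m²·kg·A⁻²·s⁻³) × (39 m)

(3)

Reference: [kg·m²·s⁻²·A⁻¹] · [s⁻¹] = kg·m²·s⁻³·A⁻¹.
Each option:
  (1) Ω = V·A⁻¹ = kg·m²·s⁻³·A⁻²
  (2) H = V·s·A⁻¹ = kg·m²·s⁻²·A⁻²
  (3) kg·m²·s⁻³·A⁻¹  ← same
  (4) W = J·s⁻¹ = kg·m²·s⁻³
  (5) [kg·m²·s⁻³·A⁻²] · [m] = kg·m³·s⁻³·A⁻²
Only (3) matches kg·m²·s⁻³·A⁻¹.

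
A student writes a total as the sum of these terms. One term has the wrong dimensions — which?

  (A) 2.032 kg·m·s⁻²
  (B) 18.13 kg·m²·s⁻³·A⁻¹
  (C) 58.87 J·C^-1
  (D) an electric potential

(A)

Dimensions:
  (A) kg·m·s⁻²
  (B) kg·m²·s⁻³·A⁻¹
  (C) J·C⁻¹ = N·m·(s·A)⁻¹ = kg·m²·s⁻³·A⁻¹
  (D) [electric potential] = kg·m²·s⁻³·A⁻¹
All reduce to kg·m²·s⁻³·A⁻¹ except (A), which is kg·m·s⁻².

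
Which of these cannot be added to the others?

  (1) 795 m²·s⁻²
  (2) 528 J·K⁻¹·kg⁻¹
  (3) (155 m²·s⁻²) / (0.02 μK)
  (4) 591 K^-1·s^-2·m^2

(1)

In SI base units:
  (1) m²·s⁻²
  (2) J·kg⁻¹·K⁻¹ = N·m·kg⁻¹·K⁻¹ = m²·s⁻²·K⁻¹
  (3) [m²·s⁻²] / [K] = m²·s⁻²·K⁻¹
  (4) m²·s⁻²·K⁻¹
All reduce to m²·s⁻²·K⁻¹ except (1), which is m²·s⁻².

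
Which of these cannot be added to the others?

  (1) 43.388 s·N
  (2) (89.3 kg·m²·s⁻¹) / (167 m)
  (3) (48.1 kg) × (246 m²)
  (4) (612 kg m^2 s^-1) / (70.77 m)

Expand each in SI base units:
  (1) N·s = kg·m·s⁻²·s = kg·m·s⁻¹
  (2) [kg·m²·s⁻¹] / [m] = kg·m·s⁻¹
  (3) [kg] · [m²] = kg·m²
  (4) [kg·m²·s⁻¹] / [m] = kg·m·s⁻¹
All reduce to kg·m·s⁻¹ except (3), which is kg·m².

(3)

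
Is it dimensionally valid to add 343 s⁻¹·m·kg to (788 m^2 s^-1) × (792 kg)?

No

In SI base units:
  343 s⁻¹·m·kg:  kg·m·s⁻¹
  (788 m^2 s^-1) × (792 kg):  [m²·s⁻¹] · [kg] = kg·m²·s⁻¹
kg·m·s⁻¹ ≠ kg·m²·s⁻¹, so they cannot be added.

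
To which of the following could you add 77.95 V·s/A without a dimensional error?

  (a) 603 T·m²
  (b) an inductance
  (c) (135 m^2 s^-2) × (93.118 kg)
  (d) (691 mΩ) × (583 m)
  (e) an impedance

Reference: V·s·A⁻¹ = J·C⁻¹·s·A⁻¹ = kg·m²·s⁻²·A⁻².
Each option:
  (a) T·m² = Wb·m⁻²·m² = kg·m²·s⁻²·A⁻¹
  (b) [inductance] = kg·m²·s⁻²·A⁻²  ← same
  (c) [m²·s⁻²] · [kg] = kg·m²·s⁻²
  (d) [kg·m²·s⁻³·A⁻²] · [m] = kg·m³·s⁻³·A⁻²
  (e) [impedance] = kg·m²·s⁻³·A⁻²
Only (b) matches kg·m²·s⁻²·A⁻².

(b)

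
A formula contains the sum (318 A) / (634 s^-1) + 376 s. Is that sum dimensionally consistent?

No

Reduce each to base SI dimensions:
  (318 A) / (634 s^-1):  [A] / [s⁻¹] = s·A
  376 s:  s
s·A ≠ s, so they cannot be added.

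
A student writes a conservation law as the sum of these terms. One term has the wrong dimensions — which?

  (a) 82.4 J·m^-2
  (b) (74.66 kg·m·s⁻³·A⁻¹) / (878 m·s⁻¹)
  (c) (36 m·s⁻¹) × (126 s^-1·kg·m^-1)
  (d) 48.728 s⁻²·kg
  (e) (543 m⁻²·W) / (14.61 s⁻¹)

(b)

Expand each in SI base units:
  (a) J·m⁻² = N·m·m⁻² = kg·s⁻²
  (b) [kg·m·s⁻³·A⁻¹] / [m·s⁻¹] = kg·s⁻²·A⁻¹
  (c) [m·s⁻¹] · [kg·m⁻¹·s⁻¹] = kg·s⁻²
  (d) kg·s⁻²
  (e) [kg·s⁻³] / [s⁻¹] = kg·s⁻²
All reduce to kg·s⁻² except (b), which is kg·s⁻²·A⁻¹.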